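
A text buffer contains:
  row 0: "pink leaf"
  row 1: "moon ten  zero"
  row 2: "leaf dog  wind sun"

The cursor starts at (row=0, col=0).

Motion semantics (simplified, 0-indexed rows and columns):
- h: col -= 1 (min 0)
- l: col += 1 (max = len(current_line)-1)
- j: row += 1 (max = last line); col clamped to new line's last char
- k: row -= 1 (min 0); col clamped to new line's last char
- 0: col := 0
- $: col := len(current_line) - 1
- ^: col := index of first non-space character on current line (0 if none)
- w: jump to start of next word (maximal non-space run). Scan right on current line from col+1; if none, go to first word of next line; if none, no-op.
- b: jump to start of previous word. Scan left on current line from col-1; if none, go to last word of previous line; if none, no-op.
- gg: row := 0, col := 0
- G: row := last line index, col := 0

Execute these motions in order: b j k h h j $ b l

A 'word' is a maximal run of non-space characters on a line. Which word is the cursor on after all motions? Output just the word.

After 1 (b): row=0 col=0 char='p'
After 2 (j): row=1 col=0 char='m'
After 3 (k): row=0 col=0 char='p'
After 4 (h): row=0 col=0 char='p'
After 5 (h): row=0 col=0 char='p'
After 6 (j): row=1 col=0 char='m'
After 7 ($): row=1 col=13 char='o'
After 8 (b): row=1 col=10 char='z'
After 9 (l): row=1 col=11 char='e'

Answer: zero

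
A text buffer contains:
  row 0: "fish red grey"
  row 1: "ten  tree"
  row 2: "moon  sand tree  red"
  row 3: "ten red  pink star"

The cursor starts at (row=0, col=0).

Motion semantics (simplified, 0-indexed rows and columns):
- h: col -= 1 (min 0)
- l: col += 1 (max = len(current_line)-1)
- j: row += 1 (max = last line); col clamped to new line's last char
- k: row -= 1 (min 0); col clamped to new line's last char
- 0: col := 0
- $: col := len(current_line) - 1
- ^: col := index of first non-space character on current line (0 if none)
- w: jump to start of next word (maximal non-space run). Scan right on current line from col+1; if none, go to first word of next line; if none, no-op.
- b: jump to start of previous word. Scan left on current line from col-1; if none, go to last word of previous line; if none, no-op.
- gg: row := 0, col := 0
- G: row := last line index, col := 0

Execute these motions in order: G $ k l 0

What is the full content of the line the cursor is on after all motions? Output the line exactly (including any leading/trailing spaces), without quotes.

Answer: moon  sand tree  red

Derivation:
After 1 (G): row=3 col=0 char='t'
After 2 ($): row=3 col=17 char='r'
After 3 (k): row=2 col=17 char='r'
After 4 (l): row=2 col=18 char='e'
After 5 (0): row=2 col=0 char='m'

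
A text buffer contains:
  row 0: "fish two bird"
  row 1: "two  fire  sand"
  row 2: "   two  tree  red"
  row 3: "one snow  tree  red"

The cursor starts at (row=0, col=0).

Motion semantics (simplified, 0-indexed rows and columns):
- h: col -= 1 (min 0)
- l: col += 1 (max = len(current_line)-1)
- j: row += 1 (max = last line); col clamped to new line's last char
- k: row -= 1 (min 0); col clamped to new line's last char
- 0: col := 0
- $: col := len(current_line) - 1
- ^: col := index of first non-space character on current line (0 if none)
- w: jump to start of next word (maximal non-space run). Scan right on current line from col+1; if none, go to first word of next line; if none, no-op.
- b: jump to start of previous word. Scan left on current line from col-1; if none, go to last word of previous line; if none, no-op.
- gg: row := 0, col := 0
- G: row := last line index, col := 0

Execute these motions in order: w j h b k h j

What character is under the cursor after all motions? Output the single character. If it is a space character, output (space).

After 1 (w): row=0 col=5 char='t'
After 2 (j): row=1 col=5 char='f'
After 3 (h): row=1 col=4 char='_'
After 4 (b): row=1 col=0 char='t'
After 5 (k): row=0 col=0 char='f'
After 6 (h): row=0 col=0 char='f'
After 7 (j): row=1 col=0 char='t'

Answer: t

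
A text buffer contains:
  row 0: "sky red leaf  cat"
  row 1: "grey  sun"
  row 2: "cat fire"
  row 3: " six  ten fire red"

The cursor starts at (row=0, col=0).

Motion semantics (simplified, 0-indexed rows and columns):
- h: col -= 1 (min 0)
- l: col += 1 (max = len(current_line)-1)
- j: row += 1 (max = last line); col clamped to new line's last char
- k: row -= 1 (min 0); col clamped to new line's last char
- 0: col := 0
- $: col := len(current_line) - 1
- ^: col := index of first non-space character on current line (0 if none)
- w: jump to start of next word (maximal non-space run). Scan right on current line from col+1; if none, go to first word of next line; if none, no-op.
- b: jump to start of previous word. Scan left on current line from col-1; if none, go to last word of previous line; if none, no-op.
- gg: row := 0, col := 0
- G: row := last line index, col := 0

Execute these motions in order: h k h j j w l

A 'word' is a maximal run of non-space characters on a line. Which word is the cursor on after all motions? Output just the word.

After 1 (h): row=0 col=0 char='s'
After 2 (k): row=0 col=0 char='s'
After 3 (h): row=0 col=0 char='s'
After 4 (j): row=1 col=0 char='g'
After 5 (j): row=2 col=0 char='c'
After 6 (w): row=2 col=4 char='f'
After 7 (l): row=2 col=5 char='i'

Answer: fire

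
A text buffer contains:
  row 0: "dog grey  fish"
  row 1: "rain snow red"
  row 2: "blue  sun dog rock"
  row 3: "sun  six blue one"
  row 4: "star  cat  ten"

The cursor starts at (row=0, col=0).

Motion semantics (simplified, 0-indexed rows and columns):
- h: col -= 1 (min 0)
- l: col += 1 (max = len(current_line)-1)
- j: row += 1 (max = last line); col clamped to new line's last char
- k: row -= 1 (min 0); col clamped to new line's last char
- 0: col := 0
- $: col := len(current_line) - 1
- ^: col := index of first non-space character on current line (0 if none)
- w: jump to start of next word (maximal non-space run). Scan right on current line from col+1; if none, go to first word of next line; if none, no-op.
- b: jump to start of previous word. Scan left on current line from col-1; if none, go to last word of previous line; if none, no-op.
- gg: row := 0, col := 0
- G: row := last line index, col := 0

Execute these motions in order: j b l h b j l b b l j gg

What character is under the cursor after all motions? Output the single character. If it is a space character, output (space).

Answer: d

Derivation:
After 1 (j): row=1 col=0 char='r'
After 2 (b): row=0 col=10 char='f'
After 3 (l): row=0 col=11 char='i'
After 4 (h): row=0 col=10 char='f'
After 5 (b): row=0 col=4 char='g'
After 6 (j): row=1 col=4 char='_'
After 7 (l): row=1 col=5 char='s'
After 8 (b): row=1 col=0 char='r'
After 9 (b): row=0 col=10 char='f'
After 10 (l): row=0 col=11 char='i'
After 11 (j): row=1 col=11 char='e'
After 12 (gg): row=0 col=0 char='d'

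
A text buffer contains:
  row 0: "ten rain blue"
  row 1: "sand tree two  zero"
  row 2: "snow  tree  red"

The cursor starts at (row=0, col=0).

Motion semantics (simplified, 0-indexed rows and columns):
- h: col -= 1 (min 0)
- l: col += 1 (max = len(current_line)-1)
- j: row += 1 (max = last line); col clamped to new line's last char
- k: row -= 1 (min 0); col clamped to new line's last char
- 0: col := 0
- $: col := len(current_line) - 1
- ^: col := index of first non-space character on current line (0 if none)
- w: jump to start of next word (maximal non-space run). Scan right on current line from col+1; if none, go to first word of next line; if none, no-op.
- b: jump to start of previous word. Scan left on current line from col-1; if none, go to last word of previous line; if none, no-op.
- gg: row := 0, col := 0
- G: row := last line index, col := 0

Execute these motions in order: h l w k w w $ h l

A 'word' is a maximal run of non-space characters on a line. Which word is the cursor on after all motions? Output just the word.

After 1 (h): row=0 col=0 char='t'
After 2 (l): row=0 col=1 char='e'
After 3 (w): row=0 col=4 char='r'
After 4 (k): row=0 col=4 char='r'
After 5 (w): row=0 col=9 char='b'
After 6 (w): row=1 col=0 char='s'
After 7 ($): row=1 col=18 char='o'
After 8 (h): row=1 col=17 char='r'
After 9 (l): row=1 col=18 char='o'

Answer: zero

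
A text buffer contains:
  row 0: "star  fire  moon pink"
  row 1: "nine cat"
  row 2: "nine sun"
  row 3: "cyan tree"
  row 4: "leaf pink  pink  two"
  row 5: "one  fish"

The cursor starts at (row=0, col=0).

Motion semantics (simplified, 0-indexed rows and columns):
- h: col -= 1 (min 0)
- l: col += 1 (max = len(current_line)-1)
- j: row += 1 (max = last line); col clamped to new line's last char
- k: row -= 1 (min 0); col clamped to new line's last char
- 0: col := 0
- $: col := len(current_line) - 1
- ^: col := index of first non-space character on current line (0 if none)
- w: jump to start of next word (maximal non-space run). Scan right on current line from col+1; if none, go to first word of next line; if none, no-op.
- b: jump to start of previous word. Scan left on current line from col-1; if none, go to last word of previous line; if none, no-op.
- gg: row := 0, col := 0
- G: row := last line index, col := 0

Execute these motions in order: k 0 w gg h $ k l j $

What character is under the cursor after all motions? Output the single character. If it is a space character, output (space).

Answer: t

Derivation:
After 1 (k): row=0 col=0 char='s'
After 2 (0): row=0 col=0 char='s'
After 3 (w): row=0 col=6 char='f'
After 4 (gg): row=0 col=0 char='s'
After 5 (h): row=0 col=0 char='s'
After 6 ($): row=0 col=20 char='k'
After 7 (k): row=0 col=20 char='k'
After 8 (l): row=0 col=20 char='k'
After 9 (j): row=1 col=7 char='t'
After 10 ($): row=1 col=7 char='t'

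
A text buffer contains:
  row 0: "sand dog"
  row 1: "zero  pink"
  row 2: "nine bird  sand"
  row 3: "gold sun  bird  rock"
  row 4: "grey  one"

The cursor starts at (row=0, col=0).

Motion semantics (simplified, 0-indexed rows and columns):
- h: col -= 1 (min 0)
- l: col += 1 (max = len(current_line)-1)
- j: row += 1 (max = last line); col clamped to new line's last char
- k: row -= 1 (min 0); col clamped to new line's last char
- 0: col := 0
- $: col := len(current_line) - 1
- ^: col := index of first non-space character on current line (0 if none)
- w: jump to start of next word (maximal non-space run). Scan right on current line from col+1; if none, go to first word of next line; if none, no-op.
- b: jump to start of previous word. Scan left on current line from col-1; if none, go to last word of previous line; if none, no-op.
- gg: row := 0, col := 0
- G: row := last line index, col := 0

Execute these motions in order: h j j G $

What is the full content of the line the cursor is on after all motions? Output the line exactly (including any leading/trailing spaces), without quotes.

After 1 (h): row=0 col=0 char='s'
After 2 (j): row=1 col=0 char='z'
After 3 (j): row=2 col=0 char='n'
After 4 (G): row=4 col=0 char='g'
After 5 ($): row=4 col=8 char='e'

Answer: grey  one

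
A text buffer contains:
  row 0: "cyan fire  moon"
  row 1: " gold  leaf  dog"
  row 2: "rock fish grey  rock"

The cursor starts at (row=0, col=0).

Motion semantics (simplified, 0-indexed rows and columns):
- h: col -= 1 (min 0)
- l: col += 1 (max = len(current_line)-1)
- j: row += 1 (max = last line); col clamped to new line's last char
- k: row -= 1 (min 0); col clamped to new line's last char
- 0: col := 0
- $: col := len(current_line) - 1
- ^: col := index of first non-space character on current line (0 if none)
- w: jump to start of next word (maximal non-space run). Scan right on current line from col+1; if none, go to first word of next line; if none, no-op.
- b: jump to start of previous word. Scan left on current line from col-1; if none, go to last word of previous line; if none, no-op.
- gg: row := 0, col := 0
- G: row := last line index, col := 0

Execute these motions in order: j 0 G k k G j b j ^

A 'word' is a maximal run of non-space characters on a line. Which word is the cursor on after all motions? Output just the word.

Answer: rock

Derivation:
After 1 (j): row=1 col=0 char='_'
After 2 (0): row=1 col=0 char='_'
After 3 (G): row=2 col=0 char='r'
After 4 (k): row=1 col=0 char='_'
After 5 (k): row=0 col=0 char='c'
After 6 (G): row=2 col=0 char='r'
After 7 (j): row=2 col=0 char='r'
After 8 (b): row=1 col=13 char='d'
After 9 (j): row=2 col=13 char='y'
After 10 (^): row=2 col=0 char='r'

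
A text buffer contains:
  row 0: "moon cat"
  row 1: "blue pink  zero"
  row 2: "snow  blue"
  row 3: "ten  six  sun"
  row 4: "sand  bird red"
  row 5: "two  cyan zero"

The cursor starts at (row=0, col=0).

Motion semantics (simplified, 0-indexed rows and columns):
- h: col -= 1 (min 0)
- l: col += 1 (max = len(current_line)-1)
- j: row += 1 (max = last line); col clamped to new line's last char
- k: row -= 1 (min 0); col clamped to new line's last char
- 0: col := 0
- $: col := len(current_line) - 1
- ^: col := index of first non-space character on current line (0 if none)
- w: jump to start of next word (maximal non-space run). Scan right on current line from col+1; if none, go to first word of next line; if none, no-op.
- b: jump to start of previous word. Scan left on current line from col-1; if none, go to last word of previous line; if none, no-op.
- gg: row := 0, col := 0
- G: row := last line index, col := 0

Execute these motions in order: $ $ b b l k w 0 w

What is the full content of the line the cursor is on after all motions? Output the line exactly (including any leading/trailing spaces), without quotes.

After 1 ($): row=0 col=7 char='t'
After 2 ($): row=0 col=7 char='t'
After 3 (b): row=0 col=5 char='c'
After 4 (b): row=0 col=0 char='m'
After 5 (l): row=0 col=1 char='o'
After 6 (k): row=0 col=1 char='o'
After 7 (w): row=0 col=5 char='c'
After 8 (0): row=0 col=0 char='m'
After 9 (w): row=0 col=5 char='c'

Answer: moon cat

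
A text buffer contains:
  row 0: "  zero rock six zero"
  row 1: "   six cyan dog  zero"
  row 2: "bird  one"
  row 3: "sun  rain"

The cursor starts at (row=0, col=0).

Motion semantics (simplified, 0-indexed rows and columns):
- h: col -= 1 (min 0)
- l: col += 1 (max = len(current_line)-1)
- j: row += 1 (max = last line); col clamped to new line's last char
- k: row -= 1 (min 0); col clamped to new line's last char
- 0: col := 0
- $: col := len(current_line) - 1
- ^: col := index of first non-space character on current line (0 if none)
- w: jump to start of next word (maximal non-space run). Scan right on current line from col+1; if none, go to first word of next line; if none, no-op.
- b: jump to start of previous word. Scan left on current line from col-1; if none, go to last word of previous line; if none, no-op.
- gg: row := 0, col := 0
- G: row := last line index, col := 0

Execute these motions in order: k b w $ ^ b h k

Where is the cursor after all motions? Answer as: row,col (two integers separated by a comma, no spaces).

Answer: 0,1

Derivation:
After 1 (k): row=0 col=0 char='_'
After 2 (b): row=0 col=0 char='_'
After 3 (w): row=0 col=2 char='z'
After 4 ($): row=0 col=19 char='o'
After 5 (^): row=0 col=2 char='z'
After 6 (b): row=0 col=2 char='z'
After 7 (h): row=0 col=1 char='_'
After 8 (k): row=0 col=1 char='_'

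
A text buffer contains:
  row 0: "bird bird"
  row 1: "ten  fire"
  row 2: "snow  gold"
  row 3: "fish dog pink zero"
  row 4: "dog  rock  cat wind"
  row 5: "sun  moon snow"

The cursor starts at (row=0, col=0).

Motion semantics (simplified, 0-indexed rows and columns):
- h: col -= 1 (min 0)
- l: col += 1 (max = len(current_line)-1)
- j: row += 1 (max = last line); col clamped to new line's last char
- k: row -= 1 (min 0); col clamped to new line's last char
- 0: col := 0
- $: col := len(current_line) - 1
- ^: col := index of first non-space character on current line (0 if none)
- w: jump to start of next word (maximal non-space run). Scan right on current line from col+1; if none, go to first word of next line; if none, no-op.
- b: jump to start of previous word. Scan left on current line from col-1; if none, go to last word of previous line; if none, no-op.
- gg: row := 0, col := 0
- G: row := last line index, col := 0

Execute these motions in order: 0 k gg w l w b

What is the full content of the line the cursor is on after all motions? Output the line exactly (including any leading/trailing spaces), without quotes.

Answer: bird bird

Derivation:
After 1 (0): row=0 col=0 char='b'
After 2 (k): row=0 col=0 char='b'
After 3 (gg): row=0 col=0 char='b'
After 4 (w): row=0 col=5 char='b'
After 5 (l): row=0 col=6 char='i'
After 6 (w): row=1 col=0 char='t'
After 7 (b): row=0 col=5 char='b'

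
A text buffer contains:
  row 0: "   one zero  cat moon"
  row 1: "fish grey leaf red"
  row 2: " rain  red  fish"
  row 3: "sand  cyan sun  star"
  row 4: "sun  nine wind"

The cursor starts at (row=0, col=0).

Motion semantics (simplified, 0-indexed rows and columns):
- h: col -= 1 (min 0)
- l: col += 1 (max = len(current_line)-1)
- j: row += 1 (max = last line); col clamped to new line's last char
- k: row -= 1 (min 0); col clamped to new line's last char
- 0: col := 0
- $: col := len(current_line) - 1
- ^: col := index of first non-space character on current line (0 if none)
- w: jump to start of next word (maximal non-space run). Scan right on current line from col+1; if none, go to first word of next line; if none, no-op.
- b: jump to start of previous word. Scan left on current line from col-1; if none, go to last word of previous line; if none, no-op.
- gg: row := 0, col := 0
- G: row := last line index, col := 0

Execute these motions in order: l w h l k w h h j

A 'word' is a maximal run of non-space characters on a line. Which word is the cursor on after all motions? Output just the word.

After 1 (l): row=0 col=1 char='_'
After 2 (w): row=0 col=3 char='o'
After 3 (h): row=0 col=2 char='_'
After 4 (l): row=0 col=3 char='o'
After 5 (k): row=0 col=3 char='o'
After 6 (w): row=0 col=7 char='z'
After 7 (h): row=0 col=6 char='_'
After 8 (h): row=0 col=5 char='e'
After 9 (j): row=1 col=5 char='g'

Answer: grey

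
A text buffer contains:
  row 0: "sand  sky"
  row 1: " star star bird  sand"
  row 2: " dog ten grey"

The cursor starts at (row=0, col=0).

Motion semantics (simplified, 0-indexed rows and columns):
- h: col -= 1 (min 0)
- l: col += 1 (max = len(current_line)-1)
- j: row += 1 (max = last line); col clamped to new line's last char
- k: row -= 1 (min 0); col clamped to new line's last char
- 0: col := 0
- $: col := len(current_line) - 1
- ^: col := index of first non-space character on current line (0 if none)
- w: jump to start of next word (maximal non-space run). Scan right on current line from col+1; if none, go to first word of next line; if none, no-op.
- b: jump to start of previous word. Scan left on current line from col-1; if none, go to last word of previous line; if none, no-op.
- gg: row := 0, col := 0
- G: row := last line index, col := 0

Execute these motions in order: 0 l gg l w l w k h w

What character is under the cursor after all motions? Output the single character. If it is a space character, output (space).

After 1 (0): row=0 col=0 char='s'
After 2 (l): row=0 col=1 char='a'
After 3 (gg): row=0 col=0 char='s'
After 4 (l): row=0 col=1 char='a'
After 5 (w): row=0 col=6 char='s'
After 6 (l): row=0 col=7 char='k'
After 7 (w): row=1 col=1 char='s'
After 8 (k): row=0 col=1 char='a'
After 9 (h): row=0 col=0 char='s'
After 10 (w): row=0 col=6 char='s'

Answer: s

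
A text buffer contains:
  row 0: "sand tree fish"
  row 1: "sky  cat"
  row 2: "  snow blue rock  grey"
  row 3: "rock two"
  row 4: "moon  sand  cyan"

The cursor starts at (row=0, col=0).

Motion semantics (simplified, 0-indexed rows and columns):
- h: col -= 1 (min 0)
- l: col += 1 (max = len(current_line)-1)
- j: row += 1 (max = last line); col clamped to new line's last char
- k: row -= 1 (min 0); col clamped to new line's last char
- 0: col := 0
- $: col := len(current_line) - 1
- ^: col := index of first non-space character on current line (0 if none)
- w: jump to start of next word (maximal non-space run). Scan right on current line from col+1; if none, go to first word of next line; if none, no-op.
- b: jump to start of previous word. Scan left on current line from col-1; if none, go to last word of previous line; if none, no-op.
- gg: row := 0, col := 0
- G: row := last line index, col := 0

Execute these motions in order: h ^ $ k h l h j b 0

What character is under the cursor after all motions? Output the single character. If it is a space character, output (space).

After 1 (h): row=0 col=0 char='s'
After 2 (^): row=0 col=0 char='s'
After 3 ($): row=0 col=13 char='h'
After 4 (k): row=0 col=13 char='h'
After 5 (h): row=0 col=12 char='s'
After 6 (l): row=0 col=13 char='h'
After 7 (h): row=0 col=12 char='s'
After 8 (j): row=1 col=7 char='t'
After 9 (b): row=1 col=5 char='c'
After 10 (0): row=1 col=0 char='s'

Answer: s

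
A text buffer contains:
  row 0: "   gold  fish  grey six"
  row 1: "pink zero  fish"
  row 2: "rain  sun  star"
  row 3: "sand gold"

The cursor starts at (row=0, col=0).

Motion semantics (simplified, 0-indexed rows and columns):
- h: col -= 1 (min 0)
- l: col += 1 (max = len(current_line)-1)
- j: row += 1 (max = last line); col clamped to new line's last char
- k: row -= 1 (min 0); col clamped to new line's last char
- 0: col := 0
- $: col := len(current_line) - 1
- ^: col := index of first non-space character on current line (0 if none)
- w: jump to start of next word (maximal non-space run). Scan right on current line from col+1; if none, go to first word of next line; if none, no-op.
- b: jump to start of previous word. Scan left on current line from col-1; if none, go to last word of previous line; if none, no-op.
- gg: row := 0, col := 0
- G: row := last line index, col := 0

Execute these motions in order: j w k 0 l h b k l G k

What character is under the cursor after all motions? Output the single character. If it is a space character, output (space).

Answer: r

Derivation:
After 1 (j): row=1 col=0 char='p'
After 2 (w): row=1 col=5 char='z'
After 3 (k): row=0 col=5 char='l'
After 4 (0): row=0 col=0 char='_'
After 5 (l): row=0 col=1 char='_'
After 6 (h): row=0 col=0 char='_'
After 7 (b): row=0 col=0 char='_'
After 8 (k): row=0 col=0 char='_'
After 9 (l): row=0 col=1 char='_'
After 10 (G): row=3 col=0 char='s'
After 11 (k): row=2 col=0 char='r'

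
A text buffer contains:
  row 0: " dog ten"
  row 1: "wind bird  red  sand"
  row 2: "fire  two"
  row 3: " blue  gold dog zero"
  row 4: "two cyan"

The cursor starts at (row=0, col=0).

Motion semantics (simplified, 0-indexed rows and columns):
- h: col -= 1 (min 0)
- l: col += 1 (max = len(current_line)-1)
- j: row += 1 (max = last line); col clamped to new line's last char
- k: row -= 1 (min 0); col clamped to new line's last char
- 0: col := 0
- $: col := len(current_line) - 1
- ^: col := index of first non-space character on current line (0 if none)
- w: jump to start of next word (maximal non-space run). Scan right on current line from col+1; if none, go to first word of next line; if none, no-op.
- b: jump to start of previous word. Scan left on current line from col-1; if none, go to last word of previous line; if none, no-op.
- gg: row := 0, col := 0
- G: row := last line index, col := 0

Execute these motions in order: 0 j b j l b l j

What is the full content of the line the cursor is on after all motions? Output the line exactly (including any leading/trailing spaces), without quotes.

After 1 (0): row=0 col=0 char='_'
After 2 (j): row=1 col=0 char='w'
After 3 (b): row=0 col=5 char='t'
After 4 (j): row=1 col=5 char='b'
After 5 (l): row=1 col=6 char='i'
After 6 (b): row=1 col=5 char='b'
After 7 (l): row=1 col=6 char='i'
After 8 (j): row=2 col=6 char='t'

Answer: fire  two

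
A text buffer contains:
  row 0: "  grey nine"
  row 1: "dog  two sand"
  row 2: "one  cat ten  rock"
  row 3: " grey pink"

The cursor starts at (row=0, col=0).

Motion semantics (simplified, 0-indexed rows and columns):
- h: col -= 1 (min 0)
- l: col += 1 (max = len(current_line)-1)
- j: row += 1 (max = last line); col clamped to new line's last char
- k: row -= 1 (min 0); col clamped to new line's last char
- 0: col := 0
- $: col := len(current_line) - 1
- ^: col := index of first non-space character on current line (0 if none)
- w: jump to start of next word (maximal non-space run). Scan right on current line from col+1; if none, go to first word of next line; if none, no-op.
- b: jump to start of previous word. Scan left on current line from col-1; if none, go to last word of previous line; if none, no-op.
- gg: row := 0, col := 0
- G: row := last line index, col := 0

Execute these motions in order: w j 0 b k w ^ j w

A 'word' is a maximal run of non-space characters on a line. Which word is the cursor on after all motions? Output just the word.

Answer: cat

Derivation:
After 1 (w): row=0 col=2 char='g'
After 2 (j): row=1 col=2 char='g'
After 3 (0): row=1 col=0 char='d'
After 4 (b): row=0 col=7 char='n'
After 5 (k): row=0 col=7 char='n'
After 6 (w): row=1 col=0 char='d'
After 7 (^): row=1 col=0 char='d'
After 8 (j): row=2 col=0 char='o'
After 9 (w): row=2 col=5 char='c'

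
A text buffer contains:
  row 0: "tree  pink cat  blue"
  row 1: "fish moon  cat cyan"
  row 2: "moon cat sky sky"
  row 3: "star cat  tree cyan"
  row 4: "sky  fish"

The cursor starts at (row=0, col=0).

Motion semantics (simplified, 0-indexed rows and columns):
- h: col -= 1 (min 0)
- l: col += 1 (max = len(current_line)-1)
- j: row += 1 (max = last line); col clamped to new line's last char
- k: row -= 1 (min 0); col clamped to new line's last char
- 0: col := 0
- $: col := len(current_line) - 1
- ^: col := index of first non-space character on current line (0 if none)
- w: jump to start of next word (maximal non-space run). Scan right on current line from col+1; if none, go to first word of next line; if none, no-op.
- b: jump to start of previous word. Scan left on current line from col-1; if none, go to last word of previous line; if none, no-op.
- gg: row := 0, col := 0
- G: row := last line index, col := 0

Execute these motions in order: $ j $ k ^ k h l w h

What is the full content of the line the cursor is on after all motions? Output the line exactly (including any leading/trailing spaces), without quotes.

After 1 ($): row=0 col=19 char='e'
After 2 (j): row=1 col=18 char='n'
After 3 ($): row=1 col=18 char='n'
After 4 (k): row=0 col=18 char='u'
After 5 (^): row=0 col=0 char='t'
After 6 (k): row=0 col=0 char='t'
After 7 (h): row=0 col=0 char='t'
After 8 (l): row=0 col=1 char='r'
After 9 (w): row=0 col=6 char='p'
After 10 (h): row=0 col=5 char='_'

Answer: tree  pink cat  blue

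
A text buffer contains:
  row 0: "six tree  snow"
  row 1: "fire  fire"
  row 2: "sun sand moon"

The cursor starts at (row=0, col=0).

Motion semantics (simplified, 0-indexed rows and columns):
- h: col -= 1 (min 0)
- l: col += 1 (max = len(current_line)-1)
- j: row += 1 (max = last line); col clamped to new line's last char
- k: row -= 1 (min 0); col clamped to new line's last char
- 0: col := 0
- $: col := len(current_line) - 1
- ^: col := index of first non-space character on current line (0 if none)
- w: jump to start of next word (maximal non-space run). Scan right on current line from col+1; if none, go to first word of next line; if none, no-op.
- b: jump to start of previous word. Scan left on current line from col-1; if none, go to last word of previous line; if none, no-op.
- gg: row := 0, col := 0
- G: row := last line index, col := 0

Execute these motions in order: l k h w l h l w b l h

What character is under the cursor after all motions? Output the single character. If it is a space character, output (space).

Answer: t

Derivation:
After 1 (l): row=0 col=1 char='i'
After 2 (k): row=0 col=1 char='i'
After 3 (h): row=0 col=0 char='s'
After 4 (w): row=0 col=4 char='t'
After 5 (l): row=0 col=5 char='r'
After 6 (h): row=0 col=4 char='t'
After 7 (l): row=0 col=5 char='r'
After 8 (w): row=0 col=10 char='s'
After 9 (b): row=0 col=4 char='t'
After 10 (l): row=0 col=5 char='r'
After 11 (h): row=0 col=4 char='t'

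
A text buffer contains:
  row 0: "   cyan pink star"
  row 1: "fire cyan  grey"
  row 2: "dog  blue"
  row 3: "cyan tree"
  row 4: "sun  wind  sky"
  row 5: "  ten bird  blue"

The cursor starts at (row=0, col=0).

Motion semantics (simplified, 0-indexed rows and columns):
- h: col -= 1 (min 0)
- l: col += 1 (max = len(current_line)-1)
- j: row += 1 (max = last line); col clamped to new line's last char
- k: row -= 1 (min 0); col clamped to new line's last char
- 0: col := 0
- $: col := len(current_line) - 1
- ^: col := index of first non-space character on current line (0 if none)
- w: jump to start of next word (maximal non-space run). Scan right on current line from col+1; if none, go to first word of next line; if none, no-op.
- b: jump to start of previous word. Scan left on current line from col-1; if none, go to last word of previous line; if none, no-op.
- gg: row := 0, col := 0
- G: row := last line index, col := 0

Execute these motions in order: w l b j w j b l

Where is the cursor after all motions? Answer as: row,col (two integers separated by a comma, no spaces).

Answer: 2,1

Derivation:
After 1 (w): row=0 col=3 char='c'
After 2 (l): row=0 col=4 char='y'
After 3 (b): row=0 col=3 char='c'
After 4 (j): row=1 col=3 char='e'
After 5 (w): row=1 col=5 char='c'
After 6 (j): row=2 col=5 char='b'
After 7 (b): row=2 col=0 char='d'
After 8 (l): row=2 col=1 char='o'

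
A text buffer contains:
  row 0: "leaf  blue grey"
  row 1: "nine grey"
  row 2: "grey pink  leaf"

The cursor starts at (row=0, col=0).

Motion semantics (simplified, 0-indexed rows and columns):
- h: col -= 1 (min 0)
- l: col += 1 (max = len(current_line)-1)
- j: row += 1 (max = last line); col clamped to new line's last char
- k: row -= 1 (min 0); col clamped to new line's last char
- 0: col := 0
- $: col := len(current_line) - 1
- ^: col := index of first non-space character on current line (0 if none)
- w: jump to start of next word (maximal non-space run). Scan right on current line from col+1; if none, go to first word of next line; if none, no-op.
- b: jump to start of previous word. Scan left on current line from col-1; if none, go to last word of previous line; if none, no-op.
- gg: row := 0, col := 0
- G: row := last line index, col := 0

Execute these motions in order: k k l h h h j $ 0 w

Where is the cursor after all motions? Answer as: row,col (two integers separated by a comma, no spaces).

After 1 (k): row=0 col=0 char='l'
After 2 (k): row=0 col=0 char='l'
After 3 (l): row=0 col=1 char='e'
After 4 (h): row=0 col=0 char='l'
After 5 (h): row=0 col=0 char='l'
After 6 (h): row=0 col=0 char='l'
After 7 (j): row=1 col=0 char='n'
After 8 ($): row=1 col=8 char='y'
After 9 (0): row=1 col=0 char='n'
After 10 (w): row=1 col=5 char='g'

Answer: 1,5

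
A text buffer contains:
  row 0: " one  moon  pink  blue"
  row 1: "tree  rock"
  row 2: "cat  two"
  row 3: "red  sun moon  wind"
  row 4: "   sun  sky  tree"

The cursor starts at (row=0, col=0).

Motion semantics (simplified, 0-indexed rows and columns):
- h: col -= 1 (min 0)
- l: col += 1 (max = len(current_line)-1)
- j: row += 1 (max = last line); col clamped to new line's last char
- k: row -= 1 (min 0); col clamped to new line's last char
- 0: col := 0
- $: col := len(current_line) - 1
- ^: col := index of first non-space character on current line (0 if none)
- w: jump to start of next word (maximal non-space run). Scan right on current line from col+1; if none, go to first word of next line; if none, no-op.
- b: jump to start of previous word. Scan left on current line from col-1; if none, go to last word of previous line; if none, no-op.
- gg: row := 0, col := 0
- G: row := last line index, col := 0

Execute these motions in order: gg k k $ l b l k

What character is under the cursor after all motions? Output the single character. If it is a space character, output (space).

After 1 (gg): row=0 col=0 char='_'
After 2 (k): row=0 col=0 char='_'
After 3 (k): row=0 col=0 char='_'
After 4 ($): row=0 col=21 char='e'
After 5 (l): row=0 col=21 char='e'
After 6 (b): row=0 col=18 char='b'
After 7 (l): row=0 col=19 char='l'
After 8 (k): row=0 col=19 char='l'

Answer: l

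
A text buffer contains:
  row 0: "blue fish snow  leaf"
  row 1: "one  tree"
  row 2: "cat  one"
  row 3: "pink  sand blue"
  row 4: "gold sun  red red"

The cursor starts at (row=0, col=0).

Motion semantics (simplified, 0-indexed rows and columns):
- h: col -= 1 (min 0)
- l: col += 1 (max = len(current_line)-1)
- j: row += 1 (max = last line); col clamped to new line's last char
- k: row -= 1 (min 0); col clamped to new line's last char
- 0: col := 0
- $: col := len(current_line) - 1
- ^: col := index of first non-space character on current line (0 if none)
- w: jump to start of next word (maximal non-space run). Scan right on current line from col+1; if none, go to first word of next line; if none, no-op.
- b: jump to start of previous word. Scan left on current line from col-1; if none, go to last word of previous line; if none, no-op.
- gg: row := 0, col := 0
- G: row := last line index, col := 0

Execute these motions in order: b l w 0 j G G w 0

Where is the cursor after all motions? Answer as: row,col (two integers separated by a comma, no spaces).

After 1 (b): row=0 col=0 char='b'
After 2 (l): row=0 col=1 char='l'
After 3 (w): row=0 col=5 char='f'
After 4 (0): row=0 col=0 char='b'
After 5 (j): row=1 col=0 char='o'
After 6 (G): row=4 col=0 char='g'
After 7 (G): row=4 col=0 char='g'
After 8 (w): row=4 col=5 char='s'
After 9 (0): row=4 col=0 char='g'

Answer: 4,0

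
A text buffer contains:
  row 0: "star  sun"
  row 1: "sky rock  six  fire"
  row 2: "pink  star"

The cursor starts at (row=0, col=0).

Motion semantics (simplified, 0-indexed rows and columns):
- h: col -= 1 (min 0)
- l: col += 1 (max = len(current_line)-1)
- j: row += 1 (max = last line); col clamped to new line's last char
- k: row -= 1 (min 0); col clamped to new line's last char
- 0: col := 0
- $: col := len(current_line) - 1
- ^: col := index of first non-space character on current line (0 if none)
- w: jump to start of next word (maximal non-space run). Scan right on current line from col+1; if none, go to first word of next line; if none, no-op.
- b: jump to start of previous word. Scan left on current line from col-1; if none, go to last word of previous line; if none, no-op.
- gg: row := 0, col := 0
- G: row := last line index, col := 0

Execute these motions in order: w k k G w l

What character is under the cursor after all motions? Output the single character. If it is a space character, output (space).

After 1 (w): row=0 col=6 char='s'
After 2 (k): row=0 col=6 char='s'
After 3 (k): row=0 col=6 char='s'
After 4 (G): row=2 col=0 char='p'
After 5 (w): row=2 col=6 char='s'
After 6 (l): row=2 col=7 char='t'

Answer: t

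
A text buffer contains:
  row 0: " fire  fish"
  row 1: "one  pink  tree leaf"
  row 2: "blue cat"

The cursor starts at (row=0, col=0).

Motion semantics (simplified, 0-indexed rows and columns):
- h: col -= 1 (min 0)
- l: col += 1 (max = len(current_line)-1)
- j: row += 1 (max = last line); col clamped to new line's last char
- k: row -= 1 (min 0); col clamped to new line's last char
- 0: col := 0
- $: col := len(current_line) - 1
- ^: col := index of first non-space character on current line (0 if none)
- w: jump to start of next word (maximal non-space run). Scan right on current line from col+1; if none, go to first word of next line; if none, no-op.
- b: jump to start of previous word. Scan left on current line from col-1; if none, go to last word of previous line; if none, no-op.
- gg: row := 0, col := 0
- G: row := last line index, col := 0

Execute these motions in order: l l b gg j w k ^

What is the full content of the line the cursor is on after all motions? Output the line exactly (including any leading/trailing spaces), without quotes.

Answer:  fire  fish

Derivation:
After 1 (l): row=0 col=1 char='f'
After 2 (l): row=0 col=2 char='i'
After 3 (b): row=0 col=1 char='f'
After 4 (gg): row=0 col=0 char='_'
After 5 (j): row=1 col=0 char='o'
After 6 (w): row=1 col=5 char='p'
After 7 (k): row=0 col=5 char='_'
After 8 (^): row=0 col=1 char='f'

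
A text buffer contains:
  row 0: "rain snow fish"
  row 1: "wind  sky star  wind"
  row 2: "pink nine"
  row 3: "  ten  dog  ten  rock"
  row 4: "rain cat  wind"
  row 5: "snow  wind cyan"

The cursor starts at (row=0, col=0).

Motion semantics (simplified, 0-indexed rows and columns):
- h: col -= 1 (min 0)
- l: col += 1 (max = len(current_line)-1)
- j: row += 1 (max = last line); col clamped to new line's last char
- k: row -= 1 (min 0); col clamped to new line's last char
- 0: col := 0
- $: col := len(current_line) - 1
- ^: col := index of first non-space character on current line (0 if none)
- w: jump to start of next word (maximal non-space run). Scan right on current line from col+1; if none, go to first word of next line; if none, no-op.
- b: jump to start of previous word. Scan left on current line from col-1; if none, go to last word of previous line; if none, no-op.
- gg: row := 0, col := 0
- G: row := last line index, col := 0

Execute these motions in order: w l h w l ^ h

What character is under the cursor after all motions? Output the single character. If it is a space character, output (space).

Answer: r

Derivation:
After 1 (w): row=0 col=5 char='s'
After 2 (l): row=0 col=6 char='n'
After 3 (h): row=0 col=5 char='s'
After 4 (w): row=0 col=10 char='f'
After 5 (l): row=0 col=11 char='i'
After 6 (^): row=0 col=0 char='r'
After 7 (h): row=0 col=0 char='r'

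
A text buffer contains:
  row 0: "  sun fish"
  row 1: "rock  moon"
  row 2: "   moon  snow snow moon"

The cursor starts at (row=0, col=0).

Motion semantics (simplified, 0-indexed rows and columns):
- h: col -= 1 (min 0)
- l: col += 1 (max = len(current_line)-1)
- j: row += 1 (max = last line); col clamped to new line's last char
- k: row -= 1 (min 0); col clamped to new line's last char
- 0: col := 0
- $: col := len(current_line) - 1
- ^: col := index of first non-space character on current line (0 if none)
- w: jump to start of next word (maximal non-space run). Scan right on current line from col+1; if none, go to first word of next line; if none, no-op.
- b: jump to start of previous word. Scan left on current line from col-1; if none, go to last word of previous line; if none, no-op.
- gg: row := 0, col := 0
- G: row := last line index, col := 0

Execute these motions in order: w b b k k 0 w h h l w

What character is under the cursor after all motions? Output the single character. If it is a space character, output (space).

After 1 (w): row=0 col=2 char='s'
After 2 (b): row=0 col=2 char='s'
After 3 (b): row=0 col=2 char='s'
After 4 (k): row=0 col=2 char='s'
After 5 (k): row=0 col=2 char='s'
After 6 (0): row=0 col=0 char='_'
After 7 (w): row=0 col=2 char='s'
After 8 (h): row=0 col=1 char='_'
After 9 (h): row=0 col=0 char='_'
After 10 (l): row=0 col=1 char='_'
After 11 (w): row=0 col=2 char='s'

Answer: s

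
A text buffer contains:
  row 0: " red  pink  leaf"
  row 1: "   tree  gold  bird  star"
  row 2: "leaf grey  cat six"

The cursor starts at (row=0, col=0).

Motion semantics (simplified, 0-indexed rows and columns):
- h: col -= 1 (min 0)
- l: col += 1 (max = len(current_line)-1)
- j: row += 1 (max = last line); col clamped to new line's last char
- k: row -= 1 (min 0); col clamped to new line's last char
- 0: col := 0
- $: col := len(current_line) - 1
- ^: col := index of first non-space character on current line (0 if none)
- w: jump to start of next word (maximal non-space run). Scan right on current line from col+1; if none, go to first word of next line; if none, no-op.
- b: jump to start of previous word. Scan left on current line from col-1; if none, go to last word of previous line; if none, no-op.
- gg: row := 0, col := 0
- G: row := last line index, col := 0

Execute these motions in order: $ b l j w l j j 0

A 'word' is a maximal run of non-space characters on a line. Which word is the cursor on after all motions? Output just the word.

Answer: leaf

Derivation:
After 1 ($): row=0 col=15 char='f'
After 2 (b): row=0 col=12 char='l'
After 3 (l): row=0 col=13 char='e'
After 4 (j): row=1 col=13 char='_'
After 5 (w): row=1 col=15 char='b'
After 6 (l): row=1 col=16 char='i'
After 7 (j): row=2 col=16 char='i'
After 8 (j): row=2 col=16 char='i'
After 9 (0): row=2 col=0 char='l'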